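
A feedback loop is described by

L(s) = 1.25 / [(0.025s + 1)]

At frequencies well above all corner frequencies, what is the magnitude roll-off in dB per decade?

-20 dB/decade

Each pole contributes −20 dB/decade at high frequency; each zero contributes +20 dB/decade.
Net: 0 zero(s) − 1 pole(s) → -20 dB/decade.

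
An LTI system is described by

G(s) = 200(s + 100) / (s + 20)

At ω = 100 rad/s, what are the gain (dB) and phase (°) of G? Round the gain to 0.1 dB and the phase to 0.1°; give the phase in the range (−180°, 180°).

48.9 dB, -33.7°

At s = jω = j100:
zero (s+100): 100 + j100 → |·| = √(100²+100²) = √20000 ≈ 141.42, ∠ = arctan(100/100) ≈ 45.00°
pole (s+20): 20 + j100 → |·| = √(20²+100²) = √10400 ≈ 101.98, ∠ = arctan(100/20) ≈ 78.69°
|G| = 200 · 141.42 / 101.98 ≈ 277.35
Gain = 20 log₁₀(277.35) ≈ 48.86 dB
∠G = 45.00° − 78.69° = -33.69°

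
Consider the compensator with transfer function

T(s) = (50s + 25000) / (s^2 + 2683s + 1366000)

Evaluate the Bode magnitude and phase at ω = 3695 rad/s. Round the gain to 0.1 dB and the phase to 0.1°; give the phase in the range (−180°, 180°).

-38.6 dB, -58.8°

Substitute s = j3695:
Numerator: 50(j3695) + 25000 = 25000 + j184750
Denominator: (j3695)^2 + 2683(j3695) + 1366000 = -12287025 + j9913685
|N| = √(25000² + 184750²) ≈ 1.8643e+05, ∠N ≈ 82.29°
|D| = √(12287025² + 9913685²) ≈ 1.5788e+07, ∠D ≈ 141.10°
|T| = 1.8643e+05 / 1.5788e+07 ≈ 0.011808
Gain = 20 log₁₀(0.011808) ≈ -38.56 dB
∠T = 82.29° − 141.10° = -58.81°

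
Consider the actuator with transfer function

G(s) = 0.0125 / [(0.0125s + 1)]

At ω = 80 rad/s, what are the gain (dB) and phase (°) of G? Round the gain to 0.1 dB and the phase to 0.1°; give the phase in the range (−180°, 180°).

-41.1 dB, -45.0°

At ω = 80 rad/s:
pole (1 + j80·0.0125) = 1 + j1 → |·| ≈ 1.4142, ∠ ≈ 45.00°
|G| = 0.0125 · 1 / (1.4142) ≈ 0.0088389
Gain = 20 log₁₀(0.0088389) ≈ -41.07 dB
∠G = (0°) − (45.00°) = -45.00°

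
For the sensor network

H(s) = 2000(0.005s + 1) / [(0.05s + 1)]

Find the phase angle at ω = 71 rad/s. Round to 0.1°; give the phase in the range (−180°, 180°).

At ω = 71 rad/s:
zero (1 + j71·0.005) = 1 + j0.355 → |·| ≈ 1.0611, ∠ ≈ 19.54°
pole (1 + j71·0.05) = 1 + j3.55 → |·| ≈ 3.6882, ∠ ≈ 74.27°
∠H = (19.54°) − (74.27°) = -54.73°

-54.7°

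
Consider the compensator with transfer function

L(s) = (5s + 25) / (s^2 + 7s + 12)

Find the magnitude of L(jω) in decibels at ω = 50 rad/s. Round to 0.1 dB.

-20.0 dB

Substitute s = j50:
Numerator: 5(j50) + 25 = 25 + j250
Denominator: (j50)^2 + 7(j50) + 12 = -2488 + j350
|N| = √(25² + 250²) ≈ 251.25, ∠N ≈ 84.29°
|D| = √(2488² + 350²) ≈ 2512.5, ∠D ≈ 171.99°
|L| = 251.25 / 2512.5 ≈ 0.1
Gain = 20 log₁₀(0.1) ≈ -20.00 dB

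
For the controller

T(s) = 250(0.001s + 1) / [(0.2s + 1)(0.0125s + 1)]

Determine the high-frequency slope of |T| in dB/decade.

Each pole contributes −20 dB/decade at high frequency; each zero contributes +20 dB/decade.
Net: 1 zero(s) − 2 pole(s) → -20 dB/decade.

-20 dB/decade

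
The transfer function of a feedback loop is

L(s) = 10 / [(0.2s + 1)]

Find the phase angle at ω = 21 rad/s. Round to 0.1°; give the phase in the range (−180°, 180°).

-76.6°

At ω = 21 rad/s:
pole (1 + j21·0.2) = 1 + j4.2 → |·| ≈ 4.3174, ∠ ≈ 76.61°
∠L = (0°) − (76.61°) = -76.61°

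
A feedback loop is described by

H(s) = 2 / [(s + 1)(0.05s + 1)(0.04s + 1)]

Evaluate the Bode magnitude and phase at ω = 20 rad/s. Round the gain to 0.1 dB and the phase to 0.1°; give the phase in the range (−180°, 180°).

-25.2 dB, -170.8°

At ω = 20 rad/s:
pole (1 + j20·1) = 1 + j20 → |·| ≈ 20.025, ∠ ≈ 87.14°
pole (1 + j20·0.05) = 1 + j1 → |·| ≈ 1.4142, ∠ ≈ 45.00°
pole (1 + j20·0.04) = 1 + j0.8 → |·| ≈ 1.2806, ∠ ≈ 38.66°
|H| = 2 · 1 / (20.025 · 1.4142 · 1.2806) ≈ 0.055148
Gain = 20 log₁₀(0.055148) ≈ -25.17 dB
∠H = (0°) − (87.14° + 45.00° + 38.66°) = -170.80°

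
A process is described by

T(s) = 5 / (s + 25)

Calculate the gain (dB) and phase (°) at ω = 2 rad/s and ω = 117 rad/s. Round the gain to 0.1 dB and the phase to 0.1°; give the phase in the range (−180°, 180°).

ω = 2: -14.0 dB, -4.6°; ω = 117: -27.6 dB, -77.9°

At s = jω = j2:
pole (s+25): 25 + j2 → |·| = √(25²+2²) = √629 ≈ 25.08, ∠ = arctan(2/25) ≈ 4.57°
|T| = 5 / 25.08 ≈ 0.19936
Gain = 20 log₁₀(0.19936) ≈ -14.01 dB
∠T = 0.00° − 4.57° = -4.57°

At s = jω = j117:
pole (s+25): 25 + j117 → |·| = √(25²+117²) = √14314 ≈ 119.64, ∠ = arctan(117/25) ≈ 77.94°
|T| = 5 / 119.64 ≈ 0.041792
Gain = 20 log₁₀(0.041792) ≈ -27.58 dB
∠T = 0.00° − 77.94° = -77.94°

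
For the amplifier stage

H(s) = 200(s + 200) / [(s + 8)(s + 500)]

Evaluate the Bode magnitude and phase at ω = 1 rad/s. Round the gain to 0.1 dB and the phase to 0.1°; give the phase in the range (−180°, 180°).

At s = jω = j1:
zero (s+200): 200 + j1 → |·| = √(200²+1²) = √40001 ≈ 200, ∠ = arctan(1/200) ≈ 0.29°
pole (s+8): 8 + j1 → |·| = √(8²+1²) = √65 ≈ 8.0623, ∠ = arctan(1/8) ≈ 7.13°
pole (s+500): 500 + j1 → |·| = √(500²+1²) = √250001 ≈ 500, ∠ = arctan(1/500) ≈ 0.11°
|H| = 200 · 200 / 4031.2 ≈ 9.9226
Gain = 20 log₁₀(9.9226) ≈ 19.93 dB
∠H = 0.29° − 7.24° = -6.95°

19.9 dB, -7.0°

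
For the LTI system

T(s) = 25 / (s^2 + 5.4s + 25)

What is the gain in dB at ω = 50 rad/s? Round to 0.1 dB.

At s = jω = j50:
quadratic: (j50)² + 5.4·j50 + 25 = -2475 + j270 → |·| ≈ 2489.7, ∠ ≈ 173.77°
|T| = 25 / 2489.7 ≈ 0.010041
Gain = 20 log₁₀(0.010041) ≈ -39.96 dB

-40.0 dB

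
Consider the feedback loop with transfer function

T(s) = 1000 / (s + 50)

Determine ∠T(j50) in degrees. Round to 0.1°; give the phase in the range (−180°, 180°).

-45.0°

Substitute s = j50:
Numerator: 1000 = 1000 + j0
Denominator: (j50) + 50 = 50 + j50
|N| = √(1000² + 0²) ≈ 1000, ∠N ≈ 0.00°
|D| = √(50² + 50²) ≈ 70.711, ∠D ≈ 45.00°
∠T = 0.00° − 45.00° = -45.00°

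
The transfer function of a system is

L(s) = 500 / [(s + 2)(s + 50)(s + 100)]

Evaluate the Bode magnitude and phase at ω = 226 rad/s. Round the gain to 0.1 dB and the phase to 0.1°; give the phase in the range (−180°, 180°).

-88.3 dB, 126.9°

At s = jω = j226:
pole (s+2): 2 + j226 → |·| = √(2²+226²) = √51080 ≈ 226.01, ∠ = arctan(226/2) ≈ 89.49°
pole (s+50): 50 + j226 → |·| = √(50²+226²) = √53576 ≈ 231.46, ∠ = arctan(226/50) ≈ 77.52°
pole (s+100): 100 + j226 → |·| = √(100²+226²) = √61076 ≈ 247.14, ∠ = arctan(226/100) ≈ 66.13°
|L| = 500 / 1.2928e+07 ≈ 3.8676e-05
Gain = 20 log₁₀(3.8676e-05) ≈ -88.25 dB
∠L = 0.00° − 233.14° = -233.14° ≡ 126.86° (principal value)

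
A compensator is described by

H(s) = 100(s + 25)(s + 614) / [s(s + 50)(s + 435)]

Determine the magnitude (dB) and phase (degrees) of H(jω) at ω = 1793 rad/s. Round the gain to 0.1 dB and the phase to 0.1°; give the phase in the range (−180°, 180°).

-24.8 dB, -94.5°

At s = jω = j1793:
zero (s+25): 25 + j1793 → |·| = √(25²+1793²) = √3215474 ≈ 1793.2, ∠ = arctan(1793/25) ≈ 89.20°
zero (s+614): 614 + j1793 → |·| = √(614²+1793²) = √3591845 ≈ 1895.2, ∠ = arctan(1793/614) ≈ 71.10°
pole (s+50): 50 + j1793 → |·| = √(50²+1793²) = √3217349 ≈ 1793.7, ∠ = arctan(1793/50) ≈ 88.40°
pole (s+435): 435 + j1793 → |·| = √(435²+1793²) = √3404074 ≈ 1845, ∠ = arctan(1793/435) ≈ 76.36°
pole at origin: |s| = 1793, ∠ = 90.00° (in denominator)
|H| = 100 · 3.3985e+06 / 5.9337e+09 ≈ 0.057275
Gain = 20 log₁₀(0.057275) ≈ -24.84 dB
∠H = 160.30° − 254.76° = -94.46°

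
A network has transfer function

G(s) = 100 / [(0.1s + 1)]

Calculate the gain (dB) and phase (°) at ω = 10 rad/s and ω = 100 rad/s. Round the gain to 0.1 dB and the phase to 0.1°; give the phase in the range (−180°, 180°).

At ω = 10 rad/s:
pole (1 + j10·0.1) = 1 + j1 → |·| ≈ 1.4142, ∠ ≈ 45.00°
|G| = 100 · 1 / (1.4142) ≈ 70.711
Gain = 20 log₁₀(70.711) ≈ 36.99 dB
∠G = (0°) − (45.00°) = -45.00°

At ω = 100 rad/s:
pole (1 + j100·0.1) = 1 + j10 → |·| ≈ 10.05, ∠ ≈ 84.29°
|G| = 100 · 1 / (10.05) ≈ 9.9502
Gain = 20 log₁₀(9.9502) ≈ 19.96 dB
∠G = (0°) − (84.29°) = -84.29°

ω = 10: 37.0 dB, -45.0°; ω = 100: 20.0 dB, -84.3°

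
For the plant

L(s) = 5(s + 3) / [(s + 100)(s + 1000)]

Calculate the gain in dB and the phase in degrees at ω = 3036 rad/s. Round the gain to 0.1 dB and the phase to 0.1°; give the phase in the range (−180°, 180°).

-56.1 dB, -69.9°

At s = jω = j3036:
zero (s+3): 3 + j3036 → |·| = √(3²+3036²) = √9217305 ≈ 3036, ∠ = arctan(3036/3) ≈ 89.94°
pole (s+100): 100 + j3036 → |·| = √(100²+3036²) = √9227296 ≈ 3037.6, ∠ = arctan(3036/100) ≈ 88.11°
pole (s+1000): 1000 + j3036 → |·| = √(1000²+3036²) = √10217296 ≈ 3196.5, ∠ = arctan(3036/1000) ≈ 71.77°
|L| = 5 · 3036 / 9.7097e+06 ≈ 0.0015634
Gain = 20 log₁₀(0.0015634) ≈ -56.12 dB
∠L = 89.94° − 159.88° = -69.94°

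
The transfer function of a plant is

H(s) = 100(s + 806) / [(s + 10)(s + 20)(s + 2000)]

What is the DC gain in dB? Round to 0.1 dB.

H(0) = 100·806 / (10·20·2000) = 0.2015
20 log₁₀(0.2015) ≈ -13.91 dB

-13.9 dB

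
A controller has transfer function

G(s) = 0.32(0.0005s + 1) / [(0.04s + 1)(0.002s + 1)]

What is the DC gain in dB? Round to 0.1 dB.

-9.9 dB

G(0) = 0.32 · 1 / 1 = 0.32
20 log₁₀(0.32) ≈ -9.90 dB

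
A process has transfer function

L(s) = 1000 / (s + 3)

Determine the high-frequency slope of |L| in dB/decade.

Each pole contributes −20 dB/decade at high frequency; each zero contributes +20 dB/decade.
Net: 0 zero(s) − 1 pole(s) → -20 dB/decade.

-20 dB/decade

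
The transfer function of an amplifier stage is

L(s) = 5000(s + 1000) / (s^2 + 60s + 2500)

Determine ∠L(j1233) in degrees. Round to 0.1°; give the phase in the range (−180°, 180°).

At s = jω = j1233:
zero (s+1000): 1000 + j1233 → |·| = √(1000²+1233²) = √2520289 ≈ 1587.5, ∠ = arctan(1233/1000) ≈ 50.96°
quadratic: (j1233)² + 60·j1233 + 2500 = -1517789 + j73980 → |·| ≈ 1.5196e+06, ∠ ≈ 177.21°
∠L = 50.96° − 177.21° = -126.25°

-126.3°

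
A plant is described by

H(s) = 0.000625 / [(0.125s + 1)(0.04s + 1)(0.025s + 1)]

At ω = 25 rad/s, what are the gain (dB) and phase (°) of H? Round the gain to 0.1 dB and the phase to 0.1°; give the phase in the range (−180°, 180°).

At ω = 25 rad/s:
pole (1 + j25·0.125) = 1 + j3.125 → |·| ≈ 3.2811, ∠ ≈ 72.26°
pole (1 + j25·0.04) = 1 + j1 → |·| ≈ 1.4142, ∠ ≈ 45.00°
pole (1 + j25·0.025) = 1 + j0.625 → |·| ≈ 1.1792, ∠ ≈ 32.01°
|H| = 0.000625 · 1 / (3.2811 · 1.4142 · 1.1792) ≈ 0.00011423
Gain = 20 log₁₀(0.00011423) ≈ -78.84 dB
∠H = (0°) − (72.26° + 45.00° + 32.01°) = -149.27°

-78.8 dB, -149.3°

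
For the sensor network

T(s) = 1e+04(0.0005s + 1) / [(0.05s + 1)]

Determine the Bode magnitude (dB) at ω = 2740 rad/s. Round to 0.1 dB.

At ω = 2740 rad/s:
zero (1 + j2740·0.0005) = 1 + j1.37 → |·| ≈ 1.6961, ∠ ≈ 53.87°
pole (1 + j2740·0.05) = 1 + j137 → |·| ≈ 137, ∠ ≈ 89.58°
|T| = 1e+04 · 1.6961 / (137) ≈ 123.8
Gain = 20 log₁₀(123.8) ≈ 41.85 dB

41.9 dB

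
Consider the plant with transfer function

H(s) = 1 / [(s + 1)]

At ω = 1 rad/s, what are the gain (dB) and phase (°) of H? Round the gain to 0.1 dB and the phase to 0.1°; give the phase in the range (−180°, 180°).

-3.0 dB, -45.0°

At ω = 1 rad/s:
pole (1 + j1·1) = 1 + j1 → |·| ≈ 1.4142, ∠ ≈ 45.00°
|H| = 1 · 1 / (1.4142) ≈ 0.70711
Gain = 20 log₁₀(0.70711) ≈ -3.01 dB
∠H = (0°) − (45.00°) = -45.00°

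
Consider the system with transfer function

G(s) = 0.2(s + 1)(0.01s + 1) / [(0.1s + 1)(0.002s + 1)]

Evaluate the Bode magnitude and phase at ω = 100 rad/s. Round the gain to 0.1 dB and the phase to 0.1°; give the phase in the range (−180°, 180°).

8.8 dB, 38.8°

At ω = 100 rad/s:
zero (1 + j100·1) = 1 + j100 → |·| ≈ 100, ∠ ≈ 89.43°
zero (1 + j100·0.01) = 1 + j1 → |·| ≈ 1.4142, ∠ ≈ 45.00°
pole (1 + j100·0.1) = 1 + j10 → |·| ≈ 10.05, ∠ ≈ 84.29°
pole (1 + j100·0.002) = 1 + j0.2 → |·| ≈ 1.0198, ∠ ≈ 11.31°
|G| = 0.2 · 100 · 1.4142 / (10.05 · 1.0198) ≈ 2.7597
Gain = 20 log₁₀(2.7597) ≈ 8.82 dB
∠G = (89.43° + 45.00°) − (84.29° + 11.31°) = 38.83°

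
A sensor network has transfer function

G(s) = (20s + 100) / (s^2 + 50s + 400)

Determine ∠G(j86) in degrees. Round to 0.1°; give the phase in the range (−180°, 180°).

-61.8°

Substitute s = j86:
Numerator: 20(j86) + 100 = 100 + j1720
Denominator: (j86)^2 + 50(j86) + 400 = -6996 + j4300
|N| = √(100² + 1720²) ≈ 1722.9, ∠N ≈ 86.67°
|D| = √(6996² + 4300²) ≈ 8211.8, ∠D ≈ 148.42°
∠G = 86.67° − 148.42° = -61.75°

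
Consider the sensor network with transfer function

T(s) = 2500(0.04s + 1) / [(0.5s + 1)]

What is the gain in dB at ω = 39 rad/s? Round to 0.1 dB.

At ω = 39 rad/s:
zero (1 + j39·0.04) = 1 + j1.56 → |·| ≈ 1.853, ∠ ≈ 57.34°
pole (1 + j39·0.5) = 1 + j19.5 → |·| ≈ 19.526, ∠ ≈ 87.06°
|T| = 2500 · 1.853 / (19.526) ≈ 237.25
Gain = 20 log₁₀(237.25) ≈ 47.50 dB

47.5 dB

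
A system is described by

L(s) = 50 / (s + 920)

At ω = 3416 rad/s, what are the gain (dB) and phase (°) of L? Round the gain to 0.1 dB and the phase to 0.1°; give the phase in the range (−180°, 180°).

-37.0 dB, -74.9°

Substitute s = j3416:
Numerator: 50 = 50 + j0
Denominator: (j3416) + 920 = 920 + j3416
|N| = √(50² + 0²) ≈ 50, ∠N ≈ 0.00°
|D| = √(920² + 3416²) ≈ 3537.7, ∠D ≈ 74.93°
|L| = 50 / 3537.7 ≈ 0.014133
Gain = 20 log₁₀(0.014133) ≈ -37.00 dB
∠L = 0.00° − 74.93° = -74.93°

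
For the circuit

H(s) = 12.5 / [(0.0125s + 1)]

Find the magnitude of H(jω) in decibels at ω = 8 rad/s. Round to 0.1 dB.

21.9 dB

At ω = 8 rad/s:
pole (1 + j8·0.0125) = 1 + j0.1 → |·| ≈ 1.005, ∠ ≈ 5.71°
|H| = 12.5 · 1 / (1.005) ≈ 12.438
Gain = 20 log₁₀(12.438) ≈ 21.90 dB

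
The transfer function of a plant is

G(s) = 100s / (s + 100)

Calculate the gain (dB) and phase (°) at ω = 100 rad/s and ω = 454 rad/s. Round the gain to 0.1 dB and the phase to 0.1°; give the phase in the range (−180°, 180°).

ω = 100: 37.0 dB, 45.0°; ω = 454: 39.8 dB, 12.4°

At s = jω = j100:
zero at origin: s = j100 → |·| = 100, ∠ = 90.00°
pole (s+100): 100 + j100 → |·| = √(100²+100²) = √20000 ≈ 141.42, ∠ = arctan(100/100) ≈ 45.00°
|G| = 100 · 100 / 141.42 ≈ 70.711
Gain = 20 log₁₀(70.711) ≈ 36.99 dB
∠G = 90.00° − 45.00° = 45.00°

At s = jω = j454:
zero at origin: s = j454 → |·| = 454, ∠ = 90.00°
pole (s+100): 100 + j454 → |·| = √(100²+454²) = √216116 ≈ 464.88, ∠ = arctan(454/100) ≈ 77.58°
|G| = 100 · 454 / 464.88 ≈ 97.66
Gain = 20 log₁₀(97.66) ≈ 39.79 dB
∠G = 90.00° − 77.58° = 12.42°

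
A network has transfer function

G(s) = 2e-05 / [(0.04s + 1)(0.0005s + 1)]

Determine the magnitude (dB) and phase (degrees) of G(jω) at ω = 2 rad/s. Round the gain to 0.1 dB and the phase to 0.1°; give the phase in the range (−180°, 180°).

-94.0 dB, -4.6°

At ω = 2 rad/s:
pole (1 + j2·0.04) = 1 + j0.08 → |·| ≈ 1.0032, ∠ ≈ 4.57°
pole (1 + j2·0.0005) = 1 + j0.001 → |·| ≈ 1, ∠ ≈ 0.06°
|G| = 2e-05 · 1 / (1.0032 · 1) ≈ 1.9936e-05
Gain = 20 log₁₀(1.9936e-05) ≈ -94.01 dB
∠G = (0°) − (4.57° + 0.06°) = -4.63°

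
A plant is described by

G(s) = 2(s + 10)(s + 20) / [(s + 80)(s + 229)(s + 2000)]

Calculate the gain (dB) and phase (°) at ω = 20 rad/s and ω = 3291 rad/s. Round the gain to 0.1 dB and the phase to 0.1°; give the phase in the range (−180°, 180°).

At s = jω = j20:
zero (s+10): 10 + j20 → |·| = √(10²+20²) = √500 ≈ 22.361, ∠ = arctan(20/10) ≈ 63.43°
zero (s+20): 20 + j20 → |·| = √(20²+20²) = √800 ≈ 28.284, ∠ = arctan(20/20) ≈ 45.00°
pole (s+80): 80 + j20 → |·| = √(80²+20²) = √6800 ≈ 82.462, ∠ = arctan(20/80) ≈ 14.04°
pole (s+229): 229 + j20 → |·| = √(229²+20²) = √52841 ≈ 229.87, ∠ = arctan(20/229) ≈ 4.99°
pole (s+2000): 2000 + j20 → |·| = √(2000²+20²) = √4000400 ≈ 2000.1, ∠ = arctan(20/2000) ≈ 0.57°
|G| = 2 · 632.46 / 3.7913e+07 ≈ 3.3364e-05
Gain = 20 log₁₀(3.3364e-05) ≈ -89.53 dB
∠G = 108.43° − 19.60° = 88.83°

At s = jω = j3291:
zero (s+10): 10 + j3291 → |·| = √(10²+3291²) = √10830781 ≈ 3291, ∠ = arctan(3291/10) ≈ 89.83°
zero (s+20): 20 + j3291 → |·| = √(20²+3291²) = √10831081 ≈ 3291.1, ∠ = arctan(3291/20) ≈ 89.65°
pole (s+80): 80 + j3291 → |·| = √(80²+3291²) = √10837081 ≈ 3292, ∠ = arctan(3291/80) ≈ 88.61°
pole (s+229): 229 + j3291 → |·| = √(229²+3291²) = √10883122 ≈ 3299, ∠ = arctan(3291/229) ≈ 86.02°
pole (s+2000): 2000 + j3291 → |·| = √(2000²+3291²) = √14830681 ≈ 3851.1, ∠ = arctan(3291/2000) ≈ 58.71°
|G| = 2 · 1.0831e+07 / 4.1824e+10 ≈ 0.00051793
Gain = 20 log₁₀(0.00051793) ≈ -65.71 dB
∠G = 179.48° − 233.34° = -53.86°

ω = 20: -89.5 dB, 88.8°; ω = 3291: -65.7 dB, -53.9°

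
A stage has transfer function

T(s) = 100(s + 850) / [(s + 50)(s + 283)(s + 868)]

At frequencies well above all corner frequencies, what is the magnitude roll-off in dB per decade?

Each pole contributes −20 dB/decade at high frequency; each zero contributes +20 dB/decade.
Net: 1 zero(s) − 3 pole(s) → -40 dB/decade.

-40 dB/decade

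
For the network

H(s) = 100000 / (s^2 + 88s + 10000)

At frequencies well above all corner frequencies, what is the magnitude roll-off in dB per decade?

-40 dB/decade

Each pole contributes −20 dB/decade at high frequency; each zero contributes +20 dB/decade.
Net: 0 zero(s) − 2 pole(s) → -40 dB/decade.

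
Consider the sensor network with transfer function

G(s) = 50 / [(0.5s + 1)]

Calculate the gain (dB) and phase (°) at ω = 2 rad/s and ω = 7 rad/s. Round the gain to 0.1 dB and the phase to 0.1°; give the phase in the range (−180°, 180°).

ω = 2: 31.0 dB, -45.0°; ω = 7: 22.8 dB, -74.1°

At ω = 2 rad/s:
pole (1 + j2·0.5) = 1 + j1 → |·| ≈ 1.4142, ∠ ≈ 45.00°
|G| = 50 · 1 / (1.4142) ≈ 35.356
Gain = 20 log₁₀(35.356) ≈ 30.97 dB
∠G = (0°) − (45.00°) = -45.00°

At ω = 7 rad/s:
pole (1 + j7·0.5) = 1 + j3.5 → |·| ≈ 3.6401, ∠ ≈ 74.05°
|G| = 50 · 1 / (3.6401) ≈ 13.736
Gain = 20 log₁₀(13.736) ≈ 22.76 dB
∠G = (0°) − (74.05°) = -74.05°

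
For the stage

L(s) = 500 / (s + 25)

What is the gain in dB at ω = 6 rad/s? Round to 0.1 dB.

At s = jω = j6:
pole (s+25): 25 + j6 → |·| = √(25²+6²) = √661 ≈ 25.71, ∠ = arctan(6/25) ≈ 13.50°
|L| = 500 / 25.71 ≈ 19.448
Gain = 20 log₁₀(19.448) ≈ 25.78 dB

25.8 dB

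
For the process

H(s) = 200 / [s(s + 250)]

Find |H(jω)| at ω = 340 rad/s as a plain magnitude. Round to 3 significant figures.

0.00139

At s = jω = j340:
pole (s+250): 250 + j340 → |·| = √(250²+340²) = √178100 ≈ 422.02, ∠ = arctan(340/250) ≈ 53.67°
pole at origin: |s| = 340, ∠ = 90.00° (in denominator)
|H| = 200 / 1.4349e+05 ≈ 0.0013938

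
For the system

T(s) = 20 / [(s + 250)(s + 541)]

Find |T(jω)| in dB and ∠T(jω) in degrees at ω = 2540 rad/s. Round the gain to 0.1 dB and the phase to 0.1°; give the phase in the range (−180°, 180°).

-110.4 dB, -162.4°

At s = jω = j2540:
pole (s+250): 250 + j2540 → |·| = √(250²+2540²) = √6514100 ≈ 2552.3, ∠ = arctan(2540/250) ≈ 84.38°
pole (s+541): 541 + j2540 → |·| = √(541²+2540²) = √6744281 ≈ 2597, ∠ = arctan(2540/541) ≈ 77.98°
|T| = 20 / 6.6283e+06 ≈ 3.0174e-06
Gain = 20 log₁₀(3.0174e-06) ≈ -110.41 dB
∠T = 0.00° − 162.36° = -162.36°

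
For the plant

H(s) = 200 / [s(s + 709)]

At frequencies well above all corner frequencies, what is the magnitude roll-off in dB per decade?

Each pole contributes −20 dB/decade at high frequency; each zero contributes +20 dB/decade.
Net: 0 zero(s) − 2 pole(s) → -40 dB/decade.

-40 dB/decade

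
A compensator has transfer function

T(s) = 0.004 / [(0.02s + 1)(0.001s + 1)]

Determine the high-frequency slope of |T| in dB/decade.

Each pole contributes −20 dB/decade at high frequency; each zero contributes +20 dB/decade.
Net: 0 zero(s) − 2 pole(s) → -40 dB/decade.

-40 dB/decade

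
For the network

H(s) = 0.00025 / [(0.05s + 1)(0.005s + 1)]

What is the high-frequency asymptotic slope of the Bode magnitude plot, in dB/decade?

Each pole contributes −20 dB/decade at high frequency; each zero contributes +20 dB/decade.
Net: 0 zero(s) − 2 pole(s) → -40 dB/decade.

-40 dB/decade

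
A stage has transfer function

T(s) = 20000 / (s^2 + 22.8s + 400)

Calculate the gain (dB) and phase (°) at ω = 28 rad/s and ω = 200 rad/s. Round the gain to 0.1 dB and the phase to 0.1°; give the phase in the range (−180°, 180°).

At s = jω = j28:
quadratic: (j28)² + 22.8·j28 + 400 = -384 + j638.4 → |·| ≈ 744.99, ∠ ≈ 121.03°
|T| = 20000 / 744.99 ≈ 26.846
Gain = 20 log₁₀(26.846) ≈ 28.58 dB
∠T = 0.00° − 121.03° = -121.03°

At s = jω = j200:
quadratic: (j200)² + 22.8·j200 + 400 = -39600 + j4560 → |·| ≈ 39862, ∠ ≈ 173.43°
|T| = 20000 / 39862 ≈ 0.50173
Gain = 20 log₁₀(0.50173) ≈ -5.99 dB
∠T = 0.00° − 173.43° = -173.43°

ω = 28: 28.6 dB, -121.0°; ω = 200: -6.0 dB, -173.4°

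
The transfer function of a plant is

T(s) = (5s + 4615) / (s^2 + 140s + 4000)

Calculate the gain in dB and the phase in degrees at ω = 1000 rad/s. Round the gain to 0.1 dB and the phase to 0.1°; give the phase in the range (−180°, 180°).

-43.4 dB, -124.7°

Substitute s = j1000:
Numerator: 5(j1000) + 4615 = 4615 + j5000
Denominator: (j1000)^2 + 140(j1000) + 4000 = -996000 + j140000
|N| = √(4615² + 5000²) ≈ 6804.3, ∠N ≈ 47.29°
|D| = √(996000² + 140000²) ≈ 1.0058e+06, ∠D ≈ 172.00°
|T| = 6804.3 / 1.0058e+06 ≈ 0.0067651
Gain = 20 log₁₀(0.0067651) ≈ -43.39 dB
∠T = 47.29° − 172.00° = -124.71°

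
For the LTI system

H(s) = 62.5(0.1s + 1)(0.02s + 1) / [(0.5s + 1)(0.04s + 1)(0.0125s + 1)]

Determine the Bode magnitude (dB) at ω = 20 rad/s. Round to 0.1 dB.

21.1 dB

At ω = 20 rad/s:
zero (1 + j20·0.1) = 1 + j2 → |·| ≈ 2.2361, ∠ ≈ 63.43°
zero (1 + j20·0.02) = 1 + j0.4 → |·| ≈ 1.077, ∠ ≈ 21.80°
pole (1 + j20·0.5) = 1 + j10 → |·| ≈ 10.05, ∠ ≈ 84.29°
pole (1 + j20·0.04) = 1 + j0.8 → |·| ≈ 1.2806, ∠ ≈ 38.66°
pole (1 + j20·0.0125) = 1 + j0.25 → |·| ≈ 1.0308, ∠ ≈ 14.04°
|H| = 62.5 · 2.2361 · 1.077 / (10.05 · 1.2806 · 1.0308) ≈ 11.346
Gain = 20 log₁₀(11.346) ≈ 21.10 dB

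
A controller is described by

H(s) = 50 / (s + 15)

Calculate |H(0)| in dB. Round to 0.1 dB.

10.5 dB

H(0) = 50 / (15) ≈ 3.3333
20 log₁₀(3.3333) ≈ 10.46 dB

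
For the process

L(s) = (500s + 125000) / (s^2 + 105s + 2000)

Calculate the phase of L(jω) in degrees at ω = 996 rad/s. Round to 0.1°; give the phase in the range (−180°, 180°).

Substitute s = j996:
Numerator: 500(j996) + 125000 = 125000 + j498000
Denominator: (j996)^2 + 105(j996) + 2000 = -990016 + j104580
|N| = √(125000² + 498000²) ≈ 5.1345e+05, ∠N ≈ 75.91°
|D| = √(990016² + 104580²) ≈ 9.9552e+05, ∠D ≈ 173.97°
∠L = 75.91° − 173.97° = -98.06°

-98.1°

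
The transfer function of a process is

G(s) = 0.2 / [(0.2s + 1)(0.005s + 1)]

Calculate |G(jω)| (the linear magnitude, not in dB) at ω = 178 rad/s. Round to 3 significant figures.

0.00419

At ω = 178 rad/s:
pole (1 + j178·0.2) = 1 + j35.6 → |·| ≈ 35.614, ∠ ≈ 88.39°
pole (1 + j178·0.005) = 1 + j0.89 → |·| ≈ 1.3387, ∠ ≈ 41.67°
|G| = 0.2 · 1 / (35.614 · 1.3387) ≈ 0.0041949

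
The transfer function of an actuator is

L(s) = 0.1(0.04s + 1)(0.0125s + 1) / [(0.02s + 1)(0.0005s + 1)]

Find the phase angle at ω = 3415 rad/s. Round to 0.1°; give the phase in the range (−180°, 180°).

29.4°

At ω = 3415 rad/s:
zero (1 + j3415·0.04) = 1 + j136.6 → |·| ≈ 136.6, ∠ ≈ 89.58°
zero (1 + j3415·0.0125) = 1 + j42.6875 → |·| ≈ 42.699, ∠ ≈ 88.66°
pole (1 + j3415·0.02) = 1 + j68.3 → |·| ≈ 68.307, ∠ ≈ 89.16°
pole (1 + j3415·0.0005) = 1 + j1.7075 → |·| ≈ 1.9788, ∠ ≈ 59.64°
∠L = (89.58° + 88.66°) − (89.16° + 59.64°) = 29.44°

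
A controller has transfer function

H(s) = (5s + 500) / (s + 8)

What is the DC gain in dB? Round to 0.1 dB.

35.9 dB

H(0) = 500 / 8 = 62.5
20 log₁₀(62.5) ≈ 35.92 dB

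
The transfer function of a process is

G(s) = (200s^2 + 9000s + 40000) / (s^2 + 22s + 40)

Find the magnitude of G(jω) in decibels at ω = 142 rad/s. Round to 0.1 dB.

Substitute s = j142:
Numerator: 200(j142)^2 + 9000(j142) + 40000 = -3992800 + j1278000
Denominator: (j142)^2 + 22(j142) + 40 = -20124 + j3124
|N| = √(3992800² + 1278000²) ≈ 4.1923e+06, ∠N ≈ 162.25°
|D| = √(20124² + 3124²) ≈ 20365, ∠D ≈ 171.18°
|G| = 4.1923e+06 / 20365 ≈ 205.86
Gain = 20 log₁₀(205.86) ≈ 46.27 dB

46.3 dB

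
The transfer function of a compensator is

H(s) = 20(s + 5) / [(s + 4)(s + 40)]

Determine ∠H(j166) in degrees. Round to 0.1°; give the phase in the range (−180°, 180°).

At s = jω = j166:
zero (s+5): 5 + j166 → |·| = √(5²+166²) = √27581 ≈ 166.08, ∠ = arctan(166/5) ≈ 88.27°
pole (s+4): 4 + j166 → |·| = √(4²+166²) = √27572 ≈ 166.05, ∠ = arctan(166/4) ≈ 88.62°
pole (s+40): 40 + j166 → |·| = √(40²+166²) = √29156 ≈ 170.75, ∠ = arctan(166/40) ≈ 76.45°
∠H = 88.27° − 165.07° = -76.80°

-76.8°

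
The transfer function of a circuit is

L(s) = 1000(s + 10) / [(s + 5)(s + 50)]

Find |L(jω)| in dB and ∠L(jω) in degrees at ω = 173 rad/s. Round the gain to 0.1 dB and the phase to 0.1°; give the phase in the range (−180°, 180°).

At s = jω = j173:
zero (s+10): 10 + j173 → |·| = √(10²+173²) = √30029 ≈ 173.29, ∠ = arctan(173/10) ≈ 86.69°
pole (s+5): 5 + j173 → |·| = √(5²+173²) = √29954 ≈ 173.07, ∠ = arctan(173/5) ≈ 88.34°
pole (s+50): 50 + j173 → |·| = √(50²+173²) = √32429 ≈ 180.08, ∠ = arctan(173/50) ≈ 73.88°
|L| = 1000 · 173.29 / 31166 ≈ 5.5602
Gain = 20 log₁₀(5.5602) ≈ 14.90 dB
∠L = 86.69° − 162.22° = -75.53°

14.9 dB, -75.5°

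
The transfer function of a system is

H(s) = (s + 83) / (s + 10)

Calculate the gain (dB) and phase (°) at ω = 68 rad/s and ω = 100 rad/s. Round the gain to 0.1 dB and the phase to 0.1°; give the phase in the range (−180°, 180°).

ω = 68: 3.9 dB, -42.3°; ω = 100: 2.2 dB, -34.0°

At s = jω = j68:
zero (s+83): 83 + j68 → |·| = √(83²+68²) = √11513 ≈ 107.3, ∠ = arctan(68/83) ≈ 39.33°
pole (s+10): 10 + j68 → |·| = √(10²+68²) = √4724 ≈ 68.731, ∠ = arctan(68/10) ≈ 81.63°
|H| = 1 · 107.3 / 68.731 ≈ 1.5612
Gain = 20 log₁₀(1.5612) ≈ 3.87 dB
∠H = 39.33° − 81.63° = -42.30°

At s = jω = j100:
zero (s+83): 83 + j100 → |·| = √(83²+100²) = √16889 ≈ 129.96, ∠ = arctan(100/83) ≈ 50.31°
pole (s+10): 10 + j100 → |·| = √(10²+100²) = √10100 ≈ 100.5, ∠ = arctan(100/10) ≈ 84.29°
|H| = 1 · 129.96 / 100.5 ≈ 1.2931
Gain = 20 log₁₀(1.2931) ≈ 2.23 dB
∠H = 50.31° − 84.29° = -33.98°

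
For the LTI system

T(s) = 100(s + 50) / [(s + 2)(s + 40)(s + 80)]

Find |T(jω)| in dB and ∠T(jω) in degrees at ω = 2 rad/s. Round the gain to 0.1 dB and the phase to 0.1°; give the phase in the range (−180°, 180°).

At s = jω = j2:
zero (s+50): 50 + j2 → |·| = √(50²+2²) = √2504 ≈ 50.04, ∠ = arctan(2/50) ≈ 2.29°
pole (s+2): 2 + j2 → |·| = √(2²+2²) = √8 ≈ 2.8284, ∠ = arctan(2/2) ≈ 45.00°
pole (s+40): 40 + j2 → |·| = √(40²+2²) = √1604 ≈ 40.05, ∠ = arctan(2/40) ≈ 2.86°
pole (s+80): 80 + j2 → |·| = √(80²+2²) = √6404 ≈ 80.025, ∠ = arctan(2/80) ≈ 1.43°
|T| = 100 · 50.04 / 9065 ≈ 0.55201
Gain = 20 log₁₀(0.55201) ≈ -5.16 dB
∠T = 2.29° − 49.29° = -47.00°

-5.2 dB, -47.0°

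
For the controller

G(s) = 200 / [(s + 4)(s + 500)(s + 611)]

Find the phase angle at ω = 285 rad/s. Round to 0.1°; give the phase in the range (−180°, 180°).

-143.9°

At s = jω = j285:
pole (s+4): 4 + j285 → |·| = √(4²+285²) = √81241 ≈ 285.03, ∠ = arctan(285/4) ≈ 89.20°
pole (s+500): 500 + j285 → |·| = √(500²+285²) = √331225 ≈ 575.52, ∠ = arctan(285/500) ≈ 29.68°
pole (s+611): 611 + j285 → |·| = √(611²+285²) = √454546 ≈ 674.2, ∠ = arctan(285/611) ≈ 25.01°
∠G = 0.00° − 143.89° = -143.89°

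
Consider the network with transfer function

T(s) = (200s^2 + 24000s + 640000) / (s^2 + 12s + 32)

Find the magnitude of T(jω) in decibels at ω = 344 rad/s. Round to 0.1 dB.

Substitute s = j344:
Numerator: 200(j344)^2 + 24000(j344) + 640000 = -23027200 + j8256000
Denominator: (j344)^2 + 12(j344) + 32 = -118304 + j4128
|N| = √(23027200² + 8256000²) ≈ 2.4462e+07, ∠N ≈ 160.28°
|D| = √(118304² + 4128²) ≈ 1.1838e+05, ∠D ≈ 178.00°
|T| = 2.4462e+07 / 1.1838e+05 ≈ 206.64
Gain = 20 log₁₀(206.64) ≈ 46.30 dB

46.3 dB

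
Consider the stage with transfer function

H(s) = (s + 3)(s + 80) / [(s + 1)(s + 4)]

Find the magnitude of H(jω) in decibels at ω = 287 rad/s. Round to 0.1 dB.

0.3 dB

At s = jω = j287:
zero (s+3): 3 + j287 → |·| = √(3²+287²) = √82378 ≈ 287.02, ∠ = arctan(287/3) ≈ 89.40°
zero (s+80): 80 + j287 → |·| = √(80²+287²) = √88769 ≈ 297.94, ∠ = arctan(287/80) ≈ 74.42°
pole (s+1): 1 + j287 → |·| = √(1²+287²) = √82370 ≈ 287, ∠ = arctan(287/1) ≈ 89.80°
pole (s+4): 4 + j287 → |·| = √(4²+287²) = √82385 ≈ 287.03, ∠ = arctan(287/4) ≈ 89.20°
|H| = 1 · 85515 / 82378 ≈ 1.0381
Gain = 20 log₁₀(1.0381) ≈ 0.32 dB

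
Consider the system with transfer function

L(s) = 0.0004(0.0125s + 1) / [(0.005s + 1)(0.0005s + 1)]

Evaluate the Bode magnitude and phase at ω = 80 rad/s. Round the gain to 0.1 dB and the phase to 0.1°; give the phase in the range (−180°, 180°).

-65.6 dB, 20.9°

At ω = 80 rad/s:
zero (1 + j80·0.0125) = 1 + j1 → |·| ≈ 1.4142, ∠ ≈ 45.00°
pole (1 + j80·0.005) = 1 + j0.4 → |·| ≈ 1.077, ∠ ≈ 21.80°
pole (1 + j80·0.0005) = 1 + j0.04 → |·| ≈ 1.0008, ∠ ≈ 2.29°
|L| = 0.0004 · 1.4142 / (1.077 · 1.0008) ≈ 0.00052482
Gain = 20 log₁₀(0.00052482) ≈ -65.60 dB
∠L = (45.00°) − (21.80° + 2.29°) = 20.91°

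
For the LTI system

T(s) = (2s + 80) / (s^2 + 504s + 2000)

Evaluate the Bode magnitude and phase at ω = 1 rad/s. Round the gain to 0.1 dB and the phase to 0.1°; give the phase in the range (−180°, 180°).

-28.2 dB, -12.7°

Substitute s = j1:
Numerator: 2(j1) + 80 = 80 + j2
Denominator: (j1)^2 + 504(j1) + 2000 = 1999 + j504
|N| = √(80² + 2²) ≈ 80.025, ∠N ≈ 1.43°
|D| = √(1999² + 504²) ≈ 2061.6, ∠D ≈ 14.15°
|T| = 80.025 / 2061.6 ≈ 0.038817
Gain = 20 log₁₀(0.038817) ≈ -28.22 dB
∠T = 1.43° − 14.15° = -12.72°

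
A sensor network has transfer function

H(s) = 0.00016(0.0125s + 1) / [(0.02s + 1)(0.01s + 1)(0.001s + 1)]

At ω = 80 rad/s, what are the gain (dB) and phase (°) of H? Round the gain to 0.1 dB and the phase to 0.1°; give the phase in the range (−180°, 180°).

At ω = 80 rad/s:
zero (1 + j80·0.0125) = 1 + j1 → |·| ≈ 1.4142, ∠ ≈ 45.00°
pole (1 + j80·0.02) = 1 + j1.6 → |·| ≈ 1.8868, ∠ ≈ 57.99°
pole (1 + j80·0.01) = 1 + j0.8 → |·| ≈ 1.2806, ∠ ≈ 38.66°
pole (1 + j80·0.001) = 1 + j0.08 → |·| ≈ 1.0032, ∠ ≈ 4.57°
|H| = 0.00016 · 1.4142 / (1.8868 · 1.2806 · 1.0032) ≈ 9.3348e-05
Gain = 20 log₁₀(9.3348e-05) ≈ -80.60 dB
∠H = (45.00°) − (57.99° + 38.66° + 4.57°) = -56.22°

-80.6 dB, -56.2°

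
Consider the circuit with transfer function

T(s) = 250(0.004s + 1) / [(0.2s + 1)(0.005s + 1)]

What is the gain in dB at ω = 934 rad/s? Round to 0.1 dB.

At ω = 934 rad/s:
zero (1 + j934·0.004) = 1 + j3.736 → |·| ≈ 3.8675, ∠ ≈ 75.02°
pole (1 + j934·0.2) = 1 + j186.8 → |·| ≈ 186.8, ∠ ≈ 89.69°
pole (1 + j934·0.005) = 1 + j4.67 → |·| ≈ 4.7759, ∠ ≈ 77.91°
|T| = 250 · 3.8675 / (186.8 · 4.7759) ≈ 1.0838
Gain = 20 log₁₀(1.0838) ≈ 0.70 dB

0.7 dB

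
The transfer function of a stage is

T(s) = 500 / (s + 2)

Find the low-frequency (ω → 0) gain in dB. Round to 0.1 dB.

T(0) = 500 / (2) = 250
20 log₁₀(250) ≈ 47.96 dB

48.0 dB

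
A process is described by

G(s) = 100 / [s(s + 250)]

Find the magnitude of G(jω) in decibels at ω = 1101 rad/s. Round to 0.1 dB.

-81.9 dB

At s = jω = j1101:
pole (s+250): 250 + j1101 → |·| = √(250²+1101²) = √1274701 ≈ 1129, ∠ = arctan(1101/250) ≈ 77.21°
pole at origin: |s| = 1101, ∠ = 90.00° (in denominator)
|G| = 100 / 1.243e+06 ≈ 8.0451e-05
Gain = 20 log₁₀(8.0451e-05) ≈ -81.89 dB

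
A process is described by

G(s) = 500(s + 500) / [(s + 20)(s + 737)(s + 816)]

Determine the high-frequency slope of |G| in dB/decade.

Each pole contributes −20 dB/decade at high frequency; each zero contributes +20 dB/decade.
Net: 1 zero(s) − 3 pole(s) → -40 dB/decade.

-40 dB/decade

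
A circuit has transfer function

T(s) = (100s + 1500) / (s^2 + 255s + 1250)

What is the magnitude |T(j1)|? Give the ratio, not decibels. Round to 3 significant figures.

1.18

Substitute s = j1:
Numerator: 100(j1) + 1500 = 1500 + j100
Denominator: (j1)^2 + 255(j1) + 1250 = 1249 + j255
|N| = √(1500² + 100²) ≈ 1503.3, ∠N ≈ 3.81°
|D| = √(1249² + 255²) ≈ 1274.8, ∠D ≈ 11.54°
|T| = 1503.3 / 1274.8 ≈ 1.1792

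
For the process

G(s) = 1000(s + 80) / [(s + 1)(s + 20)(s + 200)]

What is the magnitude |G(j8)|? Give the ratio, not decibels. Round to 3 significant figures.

At s = jω = j8:
zero (s+80): 80 + j8 → |·| = √(80²+8²) = √6464 ≈ 80.399, ∠ = arctan(8/80) ≈ 5.71°
pole (s+1): 1 + j8 → |·| = √(1²+8²) = √65 ≈ 8.0623, ∠ = arctan(8/1) ≈ 82.87°
pole (s+20): 20 + j8 → |·| = √(20²+8²) = √464 ≈ 21.541, ∠ = arctan(8/20) ≈ 21.80°
pole (s+200): 200 + j8 → |·| = √(200²+8²) = √40064 ≈ 200.16, ∠ = arctan(8/200) ≈ 2.29°
|G| = 1000 · 80.399 / 34762 ≈ 2.3128

2.31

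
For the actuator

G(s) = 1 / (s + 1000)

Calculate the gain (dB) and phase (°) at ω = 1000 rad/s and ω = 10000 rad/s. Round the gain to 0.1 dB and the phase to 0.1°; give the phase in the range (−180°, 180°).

ω = 1000: -63.0 dB, -45.0°; ω = 10000: -80.0 dB, -84.3°

Substitute s = j1000:
Numerator: 1 = 1 + j0
Denominator: (j1000) + 1000 = 1000 + j1000
|N| = √(1² + 0²) ≈ 1, ∠N ≈ 0.00°
|D| = √(1000² + 1000²) ≈ 1414.2, ∠D ≈ 45.00°
|G| = 1 / 1414.2 ≈ 0.00070711
Gain = 20 log₁₀(0.00070711) ≈ -63.01 dB
∠G = 0.00° − 45.00° = -45.00°

Substitute s = j10000:
Numerator: 1 = 1 + j0
Denominator: (j10000) + 1000 = 1000 + j10000
|N| = √(1² + 0²) ≈ 1, ∠N ≈ 0.00°
|D| = √(1000² + 10000²) ≈ 10050, ∠D ≈ 84.29°
|G| = 1 / 10050 ≈ 9.9502e-05
Gain = 20 log₁₀(9.9502e-05) ≈ -80.04 dB
∠G = 0.00° − 84.29° = -84.29°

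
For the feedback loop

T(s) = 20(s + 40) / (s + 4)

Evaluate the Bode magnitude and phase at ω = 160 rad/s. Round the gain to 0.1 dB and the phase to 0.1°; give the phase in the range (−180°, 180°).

26.3 dB, -12.6°

At s = jω = j160:
zero (s+40): 40 + j160 → |·| = √(40²+160²) = √27200 ≈ 164.92, ∠ = arctan(160/40) ≈ 75.96°
pole (s+4): 4 + j160 → |·| = √(4²+160²) = √25616 ≈ 160.05, ∠ = arctan(160/4) ≈ 88.57°
|T| = 20 · 164.92 / 160.05 ≈ 20.609
Gain = 20 log₁₀(20.609) ≈ 26.28 dB
∠T = 75.96° − 88.57° = -12.61°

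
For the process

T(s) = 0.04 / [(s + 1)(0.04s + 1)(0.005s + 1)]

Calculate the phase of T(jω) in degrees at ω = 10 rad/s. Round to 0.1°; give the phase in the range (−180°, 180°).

At ω = 10 rad/s:
pole (1 + j10·1) = 1 + j10 → |·| ≈ 10.05, ∠ ≈ 84.29°
pole (1 + j10·0.04) = 1 + j0.4 → |·| ≈ 1.077, ∠ ≈ 21.80°
pole (1 + j10·0.005) = 1 + j0.05 → |·| ≈ 1.0012, ∠ ≈ 2.86°
∠T = (0°) − (84.29° + 21.80° + 2.86°) = -108.95°

-109.0°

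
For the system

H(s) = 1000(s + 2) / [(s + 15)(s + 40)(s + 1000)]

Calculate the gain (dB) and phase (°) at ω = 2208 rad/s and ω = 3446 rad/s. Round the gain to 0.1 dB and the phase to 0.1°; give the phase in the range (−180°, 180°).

ω = 2208: -74.6 dB, -154.3°; ω = 3446: -81.8 dB, -162.9°

At s = jω = j2208:
zero (s+2): 2 + j2208 → |·| = √(2²+2208²) = √4875268 ≈ 2208, ∠ = arctan(2208/2) ≈ 89.95°
pole (s+15): 15 + j2208 → |·| = √(15²+2208²) = √4875489 ≈ 2208.1, ∠ = arctan(2208/15) ≈ 89.61°
pole (s+40): 40 + j2208 → |·| = √(40²+2208²) = √4876864 ≈ 2208.4, ∠ = arctan(2208/40) ≈ 88.96°
pole (s+1000): 1000 + j2208 → |·| = √(1000²+2208²) = √5875264 ≈ 2423.9, ∠ = arctan(2208/1000) ≈ 65.63°
|H| = 1000 · 2208 / 1.182e+10 ≈ 0.0001868
Gain = 20 log₁₀(0.0001868) ≈ -74.57 dB
∠H = 89.95° − 244.20° = -154.25°

At s = jω = j3446:
zero (s+2): 2 + j3446 → |·| = √(2²+3446²) = √11874920 ≈ 3446, ∠ = arctan(3446/2) ≈ 89.97°
pole (s+15): 15 + j3446 → |·| = √(15²+3446²) = √11875141 ≈ 3446, ∠ = arctan(3446/15) ≈ 89.75°
pole (s+40): 40 + j3446 → |·| = √(40²+3446²) = √11876516 ≈ 3446.2, ∠ = arctan(3446/40) ≈ 89.33°
pole (s+1000): 1000 + j3446 → |·| = √(1000²+3446²) = √12874916 ≈ 3588.2, ∠ = arctan(3446/1000) ≈ 73.82°
|H| = 1000 · 3446 / 4.2612e+10 ≈ 8.0869e-05
Gain = 20 log₁₀(8.0869e-05) ≈ -81.84 dB
∠H = 89.97° − 252.90° = -162.93°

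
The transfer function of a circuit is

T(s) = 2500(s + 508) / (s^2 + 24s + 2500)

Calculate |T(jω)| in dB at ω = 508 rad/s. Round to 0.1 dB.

16.9 dB

At s = jω = j508:
zero (s+508): 508 + j508 → |·| = √(508²+508²) = √516128 ≈ 718.42, ∠ = arctan(508/508) ≈ 45.00°
quadratic: (j508)² + 24·j508 + 2500 = -255564 + j12192 → |·| ≈ 2.5585e+05, ∠ ≈ 177.27°
|T| = 2500 · 718.42 / 2.5585e+05 ≈ 7.0199
Gain = 20 log₁₀(7.0199) ≈ 16.93 dB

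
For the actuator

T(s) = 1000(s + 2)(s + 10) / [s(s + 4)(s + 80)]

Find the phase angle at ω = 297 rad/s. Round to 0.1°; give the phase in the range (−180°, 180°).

-76.5°

At s = jω = j297:
zero (s+2): 2 + j297 → |·| = √(2²+297²) = √88213 ≈ 297.01, ∠ = arctan(297/2) ≈ 89.61°
zero (s+10): 10 + j297 → |·| = √(10²+297²) = √88309 ≈ 297.17, ∠ = arctan(297/10) ≈ 88.07°
pole (s+4): 4 + j297 → |·| = √(4²+297²) = √88225 ≈ 297.03, ∠ = arctan(297/4) ≈ 89.23°
pole (s+80): 80 + j297 → |·| = √(80²+297²) = √94609 ≈ 307.59, ∠ = arctan(297/80) ≈ 74.92°
pole at origin: |s| = 297, ∠ = 90.00° (in denominator)
∠T = 177.68° − 254.15° = -76.47°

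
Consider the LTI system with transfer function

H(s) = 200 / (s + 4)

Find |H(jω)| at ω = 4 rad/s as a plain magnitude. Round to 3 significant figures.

Substitute s = j4:
Numerator: 200 = 200 + j0
Denominator: (j4) + 4 = 4 + j4
|N| = √(200² + 0²) ≈ 200, ∠N ≈ 0.00°
|D| = √(4² + 4²) ≈ 5.6569, ∠D ≈ 45.00°
|H| = 200 / 5.6569 ≈ 35.355

35.4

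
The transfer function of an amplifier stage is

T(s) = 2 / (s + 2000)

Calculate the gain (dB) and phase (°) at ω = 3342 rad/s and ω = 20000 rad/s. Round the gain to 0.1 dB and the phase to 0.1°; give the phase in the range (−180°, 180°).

ω = 3342: -65.8 dB, -59.1°; ω = 20000: -80.0 dB, -84.3°

Substitute s = j3342:
Numerator: 2 = 2 + j0
Denominator: (j3342) + 2000 = 2000 + j3342
|N| = √(2² + 0²) ≈ 2, ∠N ≈ 0.00°
|D| = √(2000² + 3342²) ≈ 3894.7, ∠D ≈ 59.10°
|T| = 2 / 3894.7 ≈ 0.00051352
Gain = 20 log₁₀(0.00051352) ≈ -65.79 dB
∠T = 0.00° − 59.10° = -59.10°

Substitute s = j20000:
Numerator: 2 = 2 + j0
Denominator: (j20000) + 2000 = 2000 + j20000
|N| = √(2² + 0²) ≈ 2, ∠N ≈ 0.00°
|D| = √(2000² + 20000²) ≈ 20100, ∠D ≈ 84.29°
|T| = 2 / 20100 ≈ 9.9502e-05
Gain = 20 log₁₀(9.9502e-05) ≈ -80.04 dB
∠T = 0.00° − 84.29° = -84.29°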